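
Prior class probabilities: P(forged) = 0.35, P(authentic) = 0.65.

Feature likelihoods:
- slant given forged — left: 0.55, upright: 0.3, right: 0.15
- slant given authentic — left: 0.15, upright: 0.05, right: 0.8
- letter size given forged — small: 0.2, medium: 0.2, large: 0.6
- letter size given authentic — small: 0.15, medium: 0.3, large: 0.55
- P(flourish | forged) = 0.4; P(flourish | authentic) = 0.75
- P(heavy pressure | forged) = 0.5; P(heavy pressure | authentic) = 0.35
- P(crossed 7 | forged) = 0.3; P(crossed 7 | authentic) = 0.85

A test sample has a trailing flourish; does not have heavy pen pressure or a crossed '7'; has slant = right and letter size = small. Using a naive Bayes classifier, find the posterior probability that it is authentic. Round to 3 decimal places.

0.795

forged: 0.35 × 0.15 × 0.2 × 0.4 × (1−0.5) × (1−0.3) = 0.00147
authentic: 0.65 × 0.8 × 0.15 × 0.75 × (1−0.35) × (1−0.85) = 0.00570375
P(authentic | x) = 0.00570375 / 0.00717375 ≈ 0.795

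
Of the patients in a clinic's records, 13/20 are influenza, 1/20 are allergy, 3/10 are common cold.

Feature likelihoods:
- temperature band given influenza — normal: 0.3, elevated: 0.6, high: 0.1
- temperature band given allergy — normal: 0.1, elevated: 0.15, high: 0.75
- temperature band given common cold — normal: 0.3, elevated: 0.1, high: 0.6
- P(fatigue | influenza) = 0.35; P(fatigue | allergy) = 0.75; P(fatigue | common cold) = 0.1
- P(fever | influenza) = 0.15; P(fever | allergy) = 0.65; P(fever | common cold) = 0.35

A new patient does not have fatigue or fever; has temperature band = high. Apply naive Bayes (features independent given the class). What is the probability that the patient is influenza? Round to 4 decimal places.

influenza: 0.65 × 0.1 × (1−0.35) × (1−0.15) = 0.0359125
allergy: 0.05 × 0.75 × (1−0.75) × (1−0.65) = 0.00328125
common cold: 0.3 × 0.6 × (1−0.1) × (1−0.35) = 0.1053
P(influenza | x) = 0.0359125 / 0.14449375 ≈ 0.2485

0.2485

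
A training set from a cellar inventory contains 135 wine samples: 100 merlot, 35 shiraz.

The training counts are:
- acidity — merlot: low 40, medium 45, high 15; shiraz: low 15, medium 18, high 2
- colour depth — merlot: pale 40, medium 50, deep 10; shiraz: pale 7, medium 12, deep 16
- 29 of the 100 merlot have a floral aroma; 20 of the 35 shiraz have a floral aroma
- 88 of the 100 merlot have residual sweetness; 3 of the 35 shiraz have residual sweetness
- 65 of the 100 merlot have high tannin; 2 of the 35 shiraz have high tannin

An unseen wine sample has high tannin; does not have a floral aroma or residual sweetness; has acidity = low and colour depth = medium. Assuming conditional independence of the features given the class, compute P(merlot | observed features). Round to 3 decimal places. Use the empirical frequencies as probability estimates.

0.906

merlot: (100/135) × (40/100) × (50/100) × (71/100) × (12/100) × (65/100) ≈ 0.00820444
shiraz: (35/135) × (15/35) × (12/35) × (15/35) × (32/35) × (2/35) ≈ 0.000852978
P(merlot | x) = 0.00820444 / 0.009057418 ≈ 0.906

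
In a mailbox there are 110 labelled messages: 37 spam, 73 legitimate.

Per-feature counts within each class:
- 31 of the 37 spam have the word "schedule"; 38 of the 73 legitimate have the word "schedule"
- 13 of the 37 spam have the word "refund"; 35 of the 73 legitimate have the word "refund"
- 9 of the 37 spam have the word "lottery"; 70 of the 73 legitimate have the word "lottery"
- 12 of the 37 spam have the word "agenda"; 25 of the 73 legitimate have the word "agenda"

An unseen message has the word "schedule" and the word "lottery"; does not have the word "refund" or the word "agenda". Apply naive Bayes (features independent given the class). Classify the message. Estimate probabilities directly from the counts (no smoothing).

legitimate

spam: (37/110) × (31/37) × (24/37) × (9/37) × (25/37) ≈ 0.030044
legitimate: (73/110) × (38/73) × (38/73) × (70/73) × (48/73) ≈ 0.113382
Highest score → legitimate.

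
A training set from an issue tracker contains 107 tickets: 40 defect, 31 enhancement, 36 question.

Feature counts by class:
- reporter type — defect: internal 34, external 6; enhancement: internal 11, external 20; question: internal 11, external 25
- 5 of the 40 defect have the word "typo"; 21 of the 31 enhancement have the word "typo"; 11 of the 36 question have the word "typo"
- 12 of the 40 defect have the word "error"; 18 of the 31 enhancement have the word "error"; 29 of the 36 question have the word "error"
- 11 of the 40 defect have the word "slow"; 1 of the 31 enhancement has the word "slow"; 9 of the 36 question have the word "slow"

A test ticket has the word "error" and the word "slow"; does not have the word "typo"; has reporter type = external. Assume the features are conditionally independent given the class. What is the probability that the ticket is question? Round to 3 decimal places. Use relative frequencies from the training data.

0.863

defect: (40/107) × (6/40) × (35/40) × (12/40) × (11/40) ≈ 0.0040479
enhancement: (31/107) × (20/31) × (10/31) × (18/31) × (1/31) ≈ 0.00112936
question: (36/107) × (25/36) × (25/36) × (29/36) × (9/36) ≈ 0.032676
P(question | x) = 0.032676 / 0.03785326 ≈ 0.863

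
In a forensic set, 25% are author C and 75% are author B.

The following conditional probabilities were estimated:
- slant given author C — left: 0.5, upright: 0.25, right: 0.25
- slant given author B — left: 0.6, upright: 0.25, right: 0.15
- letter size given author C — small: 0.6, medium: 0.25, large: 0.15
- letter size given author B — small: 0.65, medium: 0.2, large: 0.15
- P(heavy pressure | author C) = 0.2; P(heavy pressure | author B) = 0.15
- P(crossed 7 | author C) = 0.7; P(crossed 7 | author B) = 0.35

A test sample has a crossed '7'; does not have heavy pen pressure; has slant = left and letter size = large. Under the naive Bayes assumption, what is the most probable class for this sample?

author B

author C: 0.25 × 0.5 × 0.15 × (1−0.2) × 0.7 = 0.0105
author B: 0.75 × 0.6 × 0.15 × (1−0.15) × 0.35 = 0.02008125
Highest score → author B.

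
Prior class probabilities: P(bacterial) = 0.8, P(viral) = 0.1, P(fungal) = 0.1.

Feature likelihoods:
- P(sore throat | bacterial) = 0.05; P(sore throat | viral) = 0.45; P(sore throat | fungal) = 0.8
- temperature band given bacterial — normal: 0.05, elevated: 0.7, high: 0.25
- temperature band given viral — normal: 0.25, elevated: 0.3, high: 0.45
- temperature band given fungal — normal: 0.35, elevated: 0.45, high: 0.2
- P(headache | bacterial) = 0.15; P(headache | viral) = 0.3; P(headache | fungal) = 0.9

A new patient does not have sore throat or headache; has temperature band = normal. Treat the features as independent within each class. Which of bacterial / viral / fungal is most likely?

bacterial: 0.8 × (1−0.05) × 0.05 × (1−0.15) = 0.0323
viral: 0.1 × (1−0.45) × 0.25 × (1−0.3) = 0.009625
fungal: 0.1 × (1−0.8) × 0.35 × (1−0.9) = 0.0007
Highest score → bacterial.

bacterial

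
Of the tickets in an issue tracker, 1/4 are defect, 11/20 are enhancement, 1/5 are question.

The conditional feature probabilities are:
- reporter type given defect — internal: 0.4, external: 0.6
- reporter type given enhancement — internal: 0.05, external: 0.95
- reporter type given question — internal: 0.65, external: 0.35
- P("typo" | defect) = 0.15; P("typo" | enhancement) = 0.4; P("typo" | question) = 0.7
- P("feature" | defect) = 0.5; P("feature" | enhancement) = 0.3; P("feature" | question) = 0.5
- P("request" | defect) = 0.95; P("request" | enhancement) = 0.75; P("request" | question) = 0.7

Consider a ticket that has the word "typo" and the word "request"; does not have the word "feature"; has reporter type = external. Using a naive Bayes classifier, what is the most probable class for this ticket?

enhancement

defect: 0.25 × 0.6 × 0.15 × (1−0.5) × 0.95 = 0.0106875
enhancement: 0.55 × 0.95 × 0.4 × (1−0.3) × 0.75 = 0.109725
question: 0.2 × 0.35 × 0.7 × (1−0.5) × 0.7 = 0.01715
Highest score → enhancement.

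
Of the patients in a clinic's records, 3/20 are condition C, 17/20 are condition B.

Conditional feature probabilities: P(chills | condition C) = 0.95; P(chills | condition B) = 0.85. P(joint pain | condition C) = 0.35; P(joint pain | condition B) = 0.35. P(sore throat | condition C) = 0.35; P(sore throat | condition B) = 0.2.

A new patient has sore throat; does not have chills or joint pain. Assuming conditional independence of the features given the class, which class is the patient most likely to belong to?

condition C: 0.15 × (1−0.95) × (1−0.35) × 0.35 = 0.00170625
condition B: 0.85 × (1−0.85) × (1−0.35) × 0.2 = 0.016575
Highest score → condition B.

condition B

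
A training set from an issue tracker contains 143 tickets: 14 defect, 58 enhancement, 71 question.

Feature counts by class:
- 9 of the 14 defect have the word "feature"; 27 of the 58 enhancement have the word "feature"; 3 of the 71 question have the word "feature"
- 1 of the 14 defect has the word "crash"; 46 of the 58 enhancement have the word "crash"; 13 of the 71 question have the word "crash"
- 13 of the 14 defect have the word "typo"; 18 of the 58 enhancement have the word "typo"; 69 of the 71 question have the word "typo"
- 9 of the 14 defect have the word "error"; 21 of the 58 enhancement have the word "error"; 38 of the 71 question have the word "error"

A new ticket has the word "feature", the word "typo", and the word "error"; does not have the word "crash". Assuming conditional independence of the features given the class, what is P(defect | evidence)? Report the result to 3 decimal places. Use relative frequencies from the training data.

defect: (14/143) × (9/14) × (13/14) × (13/14) × (9/14) ≈ 0.034886
enhancement: (58/143) × (27/58) × (12/58) × (18/58) × (21/58) ≈ 0.00438952
question: (71/143) × (3/71) × (58/71) × (69/71) × (38/71) ≈ 0.00891396
P(defect | x) = 0.034886 / 0.04818948 ≈ 0.724

0.724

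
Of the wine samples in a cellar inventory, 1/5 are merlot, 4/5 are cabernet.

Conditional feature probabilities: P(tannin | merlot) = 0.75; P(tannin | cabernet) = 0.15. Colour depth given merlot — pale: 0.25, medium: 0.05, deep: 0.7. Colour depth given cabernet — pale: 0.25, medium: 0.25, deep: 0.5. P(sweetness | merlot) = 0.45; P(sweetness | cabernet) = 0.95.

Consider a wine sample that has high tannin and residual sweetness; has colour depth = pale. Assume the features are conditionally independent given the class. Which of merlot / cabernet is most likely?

cabernet

merlot: 0.2 × 0.75 × 0.25 × 0.45 = 0.016875
cabernet: 0.8 × 0.15 × 0.25 × 0.95 = 0.0285
Highest score → cabernet.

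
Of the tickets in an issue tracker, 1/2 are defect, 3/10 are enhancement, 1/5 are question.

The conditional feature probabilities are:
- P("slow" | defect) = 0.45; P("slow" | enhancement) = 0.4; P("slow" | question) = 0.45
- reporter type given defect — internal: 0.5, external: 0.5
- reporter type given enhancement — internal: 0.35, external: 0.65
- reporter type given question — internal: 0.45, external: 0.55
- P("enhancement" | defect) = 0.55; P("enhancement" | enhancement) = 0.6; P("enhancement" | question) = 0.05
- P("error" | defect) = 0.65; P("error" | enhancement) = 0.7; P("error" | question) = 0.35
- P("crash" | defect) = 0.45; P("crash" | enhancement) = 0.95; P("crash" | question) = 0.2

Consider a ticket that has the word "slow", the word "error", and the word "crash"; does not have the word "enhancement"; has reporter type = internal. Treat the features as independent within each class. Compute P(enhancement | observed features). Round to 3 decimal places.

defect: 0.5 × 0.45 × 0.5 × (1−0.55) × 0.65 × 0.45 = 0.0148078125
enhancement: 0.3 × 0.4 × 0.35 × (1−0.6) × 0.7 × 0.95 = 0.011172
question: 0.2 × 0.45 × 0.45 × (1−0.05) × 0.35 × 0.2 = 0.00269325
P(enhancement | x) = 0.011172 / 0.0286730625 ≈ 0.390

0.390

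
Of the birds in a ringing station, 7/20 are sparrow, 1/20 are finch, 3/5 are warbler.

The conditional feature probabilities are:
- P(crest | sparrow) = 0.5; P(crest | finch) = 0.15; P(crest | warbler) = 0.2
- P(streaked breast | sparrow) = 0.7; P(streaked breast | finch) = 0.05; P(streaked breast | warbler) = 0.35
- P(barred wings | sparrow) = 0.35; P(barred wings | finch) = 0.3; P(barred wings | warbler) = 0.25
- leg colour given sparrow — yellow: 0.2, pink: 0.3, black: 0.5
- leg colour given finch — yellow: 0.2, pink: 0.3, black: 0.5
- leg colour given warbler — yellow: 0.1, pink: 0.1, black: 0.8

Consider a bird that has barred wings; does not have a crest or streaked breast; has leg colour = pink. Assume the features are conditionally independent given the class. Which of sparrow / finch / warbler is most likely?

sparrow: 0.35 × (1−0.5) × (1−0.7) × 0.35 × 0.3 = 0.0055125
finch: 0.05 × (1−0.15) × (1−0.05) × 0.3 × 0.3 = 0.00363375
warbler: 0.6 × (1−0.2) × (1−0.35) × 0.25 × 0.1 = 0.0078
Highest score → warbler.

warbler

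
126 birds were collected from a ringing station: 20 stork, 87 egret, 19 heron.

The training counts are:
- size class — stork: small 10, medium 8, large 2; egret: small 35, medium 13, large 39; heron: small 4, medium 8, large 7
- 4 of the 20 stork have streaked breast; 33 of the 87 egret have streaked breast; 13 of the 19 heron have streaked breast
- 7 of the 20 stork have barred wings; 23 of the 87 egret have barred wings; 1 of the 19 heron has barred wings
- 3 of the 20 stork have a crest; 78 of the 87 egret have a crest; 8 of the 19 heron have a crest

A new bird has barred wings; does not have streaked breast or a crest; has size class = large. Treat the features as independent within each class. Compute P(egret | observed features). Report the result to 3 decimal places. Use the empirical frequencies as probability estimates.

stork: (20/126) × (2/20) × (16/20) × (7/20) × (17/20) ≈ 0.00377778
egret: (87/126) × (39/87) × (54/87) × (23/87) × (9/87) ≈ 0.00525413
heron: (19/126) × (7/19) × (6/19) × (1/19) × (11/19) ≈ 0.000534577
P(egret | x) = 0.00525413 / 0.009566487 ≈ 0.549

0.549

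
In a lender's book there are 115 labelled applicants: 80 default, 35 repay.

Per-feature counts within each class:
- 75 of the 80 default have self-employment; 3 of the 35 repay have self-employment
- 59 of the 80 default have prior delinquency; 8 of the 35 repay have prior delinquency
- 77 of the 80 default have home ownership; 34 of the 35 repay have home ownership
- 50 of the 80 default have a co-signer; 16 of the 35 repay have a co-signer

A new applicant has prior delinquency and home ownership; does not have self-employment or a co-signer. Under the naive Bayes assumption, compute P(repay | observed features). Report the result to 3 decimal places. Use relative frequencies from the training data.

0.743

default: (80/115) × (5/80) × (59/80) × (77/80) × (30/80) ≈ 0.0115735
repay: (35/115) × (32/35) × (8/35) × (34/35) × (19/35) ≈ 0.0335406
P(repay | x) = 0.0335406 / 0.0451141 ≈ 0.743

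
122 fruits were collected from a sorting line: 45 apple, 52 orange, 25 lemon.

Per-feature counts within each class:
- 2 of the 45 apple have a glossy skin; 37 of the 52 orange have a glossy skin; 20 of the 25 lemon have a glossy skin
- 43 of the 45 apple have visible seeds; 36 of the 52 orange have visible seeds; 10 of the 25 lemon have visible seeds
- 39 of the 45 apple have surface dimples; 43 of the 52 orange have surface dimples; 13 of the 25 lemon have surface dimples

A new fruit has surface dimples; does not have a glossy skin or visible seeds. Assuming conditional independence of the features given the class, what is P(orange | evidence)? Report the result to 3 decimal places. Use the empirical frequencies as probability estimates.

apple: (45/122) × (43/45) × (2/45) × (39/45) ≈ 0.0135762
orange: (52/122) × (15/52) × (16/52) × (43/52) ≈ 0.0312833
lemon: (25/122) × (5/25) × (15/25) × (13/25) ≈ 0.0127869
P(orange | x) = 0.0312833 / 0.0576464 ≈ 0.543

0.543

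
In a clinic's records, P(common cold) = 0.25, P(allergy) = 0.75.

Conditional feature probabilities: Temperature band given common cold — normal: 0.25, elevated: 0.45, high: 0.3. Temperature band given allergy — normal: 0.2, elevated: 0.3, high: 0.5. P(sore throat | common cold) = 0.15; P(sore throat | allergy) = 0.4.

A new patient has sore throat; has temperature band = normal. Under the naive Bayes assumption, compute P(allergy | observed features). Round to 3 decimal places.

common cold: 0.25 × 0.25 × 0.15 = 0.009375
allergy: 0.75 × 0.2 × 0.4 = 0.06
P(allergy | x) = 0.06 / 0.069375 ≈ 0.865

0.865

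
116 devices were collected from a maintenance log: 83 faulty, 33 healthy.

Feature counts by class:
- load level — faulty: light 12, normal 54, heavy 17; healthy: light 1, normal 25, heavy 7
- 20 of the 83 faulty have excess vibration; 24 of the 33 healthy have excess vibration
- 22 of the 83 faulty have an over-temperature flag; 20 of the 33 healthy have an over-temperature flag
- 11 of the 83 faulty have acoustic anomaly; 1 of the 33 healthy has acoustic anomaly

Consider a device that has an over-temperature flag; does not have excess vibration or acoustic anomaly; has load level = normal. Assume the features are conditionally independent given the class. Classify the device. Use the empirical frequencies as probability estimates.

faulty

faulty: (83/116) × (54/83) × (63/83) × (22/83) × (72/83) ≈ 0.0812451
healthy: (33/116) × (25/33) × (9/33) × (20/33) × (32/33) ≈ 0.0345432
Highest score → faulty.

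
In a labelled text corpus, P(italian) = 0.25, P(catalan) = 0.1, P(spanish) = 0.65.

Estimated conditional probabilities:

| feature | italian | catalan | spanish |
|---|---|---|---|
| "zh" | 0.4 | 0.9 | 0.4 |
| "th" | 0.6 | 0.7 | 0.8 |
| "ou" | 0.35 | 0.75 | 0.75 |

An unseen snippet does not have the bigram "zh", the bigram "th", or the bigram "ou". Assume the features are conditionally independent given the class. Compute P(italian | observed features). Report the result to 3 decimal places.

0.658

italian: 0.25 × (1−0.4) × (1−0.6) × (1−0.35) = 0.039
catalan: 0.1 × (1−0.9) × (1−0.7) × (1−0.75) = 0.00075
spanish: 0.65 × (1−0.4) × (1−0.8) × (1−0.75) = 0.0195
P(italian | x) = 0.039 / 0.05925 ≈ 0.658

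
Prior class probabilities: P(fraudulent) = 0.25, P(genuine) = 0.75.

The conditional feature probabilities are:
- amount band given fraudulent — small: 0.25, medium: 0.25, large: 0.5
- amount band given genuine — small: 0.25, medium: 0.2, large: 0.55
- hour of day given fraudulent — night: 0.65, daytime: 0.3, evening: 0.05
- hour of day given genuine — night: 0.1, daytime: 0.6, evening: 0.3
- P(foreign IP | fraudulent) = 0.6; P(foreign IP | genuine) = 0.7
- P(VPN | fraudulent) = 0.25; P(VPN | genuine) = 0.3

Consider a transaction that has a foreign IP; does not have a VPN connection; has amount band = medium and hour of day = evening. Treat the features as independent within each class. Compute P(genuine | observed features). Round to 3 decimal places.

0.940

fraudulent: 0.25 × 0.25 × 0.05 × 0.6 × (1−0.25) = 0.00140625
genuine: 0.75 × 0.2 × 0.3 × 0.7 × (1−0.3) = 0.02205
P(genuine | x) = 0.02205 / 0.02345625 ≈ 0.940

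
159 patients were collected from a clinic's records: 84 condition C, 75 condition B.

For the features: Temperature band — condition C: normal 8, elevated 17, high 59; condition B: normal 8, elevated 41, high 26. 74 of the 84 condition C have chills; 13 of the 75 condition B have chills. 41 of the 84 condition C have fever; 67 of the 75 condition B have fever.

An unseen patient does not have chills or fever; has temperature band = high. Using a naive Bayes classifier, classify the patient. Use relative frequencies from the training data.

condition C: (84/159) × (59/84) × (10/84) × (43/84) ≈ 0.0226133
condition B: (75/159) × (26/75) × (62/75) × (8/75) ≈ 0.014419
Highest score → condition C.

condition C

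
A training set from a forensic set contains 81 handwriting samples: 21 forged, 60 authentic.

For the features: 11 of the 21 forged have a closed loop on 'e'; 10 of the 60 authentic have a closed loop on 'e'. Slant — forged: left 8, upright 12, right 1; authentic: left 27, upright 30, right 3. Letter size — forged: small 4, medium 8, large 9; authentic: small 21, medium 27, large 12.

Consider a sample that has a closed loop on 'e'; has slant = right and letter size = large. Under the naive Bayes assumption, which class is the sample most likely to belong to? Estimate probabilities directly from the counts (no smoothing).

forged

forged: (21/81) × (11/21) × (1/21) × (9/21) ≈ 0.00277148
authentic: (60/81) × (10/60) × (3/60) × (12/60) ≈ 0.00123457
Highest score → forged.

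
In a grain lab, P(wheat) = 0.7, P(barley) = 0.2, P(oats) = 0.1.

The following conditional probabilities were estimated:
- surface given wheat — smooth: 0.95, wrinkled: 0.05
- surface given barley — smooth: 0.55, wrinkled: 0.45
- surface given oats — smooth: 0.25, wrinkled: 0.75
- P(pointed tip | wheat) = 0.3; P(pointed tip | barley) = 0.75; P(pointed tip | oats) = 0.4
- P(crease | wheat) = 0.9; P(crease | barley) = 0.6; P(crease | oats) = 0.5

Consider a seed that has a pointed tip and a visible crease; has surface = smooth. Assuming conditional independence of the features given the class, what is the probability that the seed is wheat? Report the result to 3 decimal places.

wheat: 0.7 × 0.95 × 0.3 × 0.9 = 0.17955
barley: 0.2 × 0.55 × 0.75 × 0.6 = 0.0495
oats: 0.1 × 0.25 × 0.4 × 0.5 = 0.005
P(wheat | x) = 0.17955 / 0.23405 ≈ 0.767

0.767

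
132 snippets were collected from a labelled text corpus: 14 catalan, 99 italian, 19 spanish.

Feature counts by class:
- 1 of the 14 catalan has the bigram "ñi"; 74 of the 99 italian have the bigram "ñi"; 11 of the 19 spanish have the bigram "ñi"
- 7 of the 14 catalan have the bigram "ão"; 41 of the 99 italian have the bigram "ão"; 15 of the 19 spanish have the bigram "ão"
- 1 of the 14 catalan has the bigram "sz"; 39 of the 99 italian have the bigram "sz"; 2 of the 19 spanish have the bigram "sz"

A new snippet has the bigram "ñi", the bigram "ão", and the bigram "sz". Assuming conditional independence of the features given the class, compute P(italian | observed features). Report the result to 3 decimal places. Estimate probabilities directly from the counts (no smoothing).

0.927

catalan: (14/132) × (1/14) × (7/14) × (1/14) ≈ 0.000270563
italian: (99/132) × (74/99) × (41/99) × (39/99) ≈ 0.091461
spanish: (19/132) × (11/19) × (15/19) × (2/19) ≈ 0.00692521
P(italian | x) = 0.091461 / 0.098656773 ≈ 0.927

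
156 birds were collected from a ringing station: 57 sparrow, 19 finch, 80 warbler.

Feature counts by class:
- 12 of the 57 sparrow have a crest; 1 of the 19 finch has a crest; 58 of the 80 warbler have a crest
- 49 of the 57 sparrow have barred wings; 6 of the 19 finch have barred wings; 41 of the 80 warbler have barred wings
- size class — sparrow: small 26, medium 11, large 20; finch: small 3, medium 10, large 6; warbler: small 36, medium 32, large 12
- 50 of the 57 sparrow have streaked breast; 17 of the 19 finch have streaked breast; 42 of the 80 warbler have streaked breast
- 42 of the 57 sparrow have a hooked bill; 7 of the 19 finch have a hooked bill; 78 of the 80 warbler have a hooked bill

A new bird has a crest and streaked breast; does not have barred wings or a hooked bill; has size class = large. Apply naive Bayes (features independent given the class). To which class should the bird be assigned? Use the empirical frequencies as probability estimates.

sparrow

sparrow: (57/156) × (12/57) × (8/57) × (20/57) × (50/57) × (15/57) ≈ 0.000874457
finch: (19/156) × (1/19) × (13/19) × (6/19) × (17/19) × (12/19) ≈ 0.000782683
warbler: (80/156) × (58/80) × (39/80) × (12/80) × (42/80) × (2/80) = 0.0003568359375
Highest score → sparrow.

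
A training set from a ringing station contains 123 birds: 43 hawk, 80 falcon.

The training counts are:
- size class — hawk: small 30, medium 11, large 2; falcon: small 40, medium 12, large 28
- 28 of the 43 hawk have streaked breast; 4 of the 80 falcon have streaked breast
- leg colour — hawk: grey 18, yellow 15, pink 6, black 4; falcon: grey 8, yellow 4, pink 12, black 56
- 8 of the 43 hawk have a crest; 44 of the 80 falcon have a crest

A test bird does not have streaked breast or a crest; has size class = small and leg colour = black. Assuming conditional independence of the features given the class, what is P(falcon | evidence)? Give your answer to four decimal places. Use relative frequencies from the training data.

0.9379

hawk: (43/123) × (30/43) × (15/43) × (4/43) × (35/43) ≈ 0.00644214
falcon: (80/123) × (40/80) × (76/80) × (56/80) × (36/80) ≈ 0.0973171
P(falcon | x) = 0.0973171 / 0.10375924 ≈ 0.9379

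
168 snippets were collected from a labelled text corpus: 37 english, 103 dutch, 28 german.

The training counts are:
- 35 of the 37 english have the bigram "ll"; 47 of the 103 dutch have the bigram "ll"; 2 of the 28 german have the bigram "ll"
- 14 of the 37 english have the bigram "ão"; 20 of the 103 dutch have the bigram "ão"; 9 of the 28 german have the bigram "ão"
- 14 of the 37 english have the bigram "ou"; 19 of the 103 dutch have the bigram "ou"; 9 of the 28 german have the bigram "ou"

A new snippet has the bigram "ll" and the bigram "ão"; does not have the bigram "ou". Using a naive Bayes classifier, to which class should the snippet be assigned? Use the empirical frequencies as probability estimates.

english: (37/168) × (35/37) × (14/37) × (23/37) ≈ 0.0490017
dutch: (103/168) × (47/103) × (20/103) × (84/103) ≈ 0.044302
german: (28/168) × (2/28) × (9/28) × (19/28) ≈ 0.00259657
Highest score → english.

english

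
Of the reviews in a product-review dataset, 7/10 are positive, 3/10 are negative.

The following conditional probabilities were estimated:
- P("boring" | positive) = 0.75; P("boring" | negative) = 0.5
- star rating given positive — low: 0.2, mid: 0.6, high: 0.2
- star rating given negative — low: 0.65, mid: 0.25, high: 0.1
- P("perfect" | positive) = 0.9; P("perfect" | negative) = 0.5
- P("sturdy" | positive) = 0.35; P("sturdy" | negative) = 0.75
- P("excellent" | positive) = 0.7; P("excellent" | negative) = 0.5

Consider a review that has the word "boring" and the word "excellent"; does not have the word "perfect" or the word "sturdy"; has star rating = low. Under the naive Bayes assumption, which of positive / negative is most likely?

positive: 0.7 × 0.75 × 0.2 × (1−0.9) × (1−0.35) × 0.7 = 0.0047775
negative: 0.3 × 0.5 × 0.65 × (1−0.5) × (1−0.75) × 0.5 = 0.00609375
Highest score → negative.

negative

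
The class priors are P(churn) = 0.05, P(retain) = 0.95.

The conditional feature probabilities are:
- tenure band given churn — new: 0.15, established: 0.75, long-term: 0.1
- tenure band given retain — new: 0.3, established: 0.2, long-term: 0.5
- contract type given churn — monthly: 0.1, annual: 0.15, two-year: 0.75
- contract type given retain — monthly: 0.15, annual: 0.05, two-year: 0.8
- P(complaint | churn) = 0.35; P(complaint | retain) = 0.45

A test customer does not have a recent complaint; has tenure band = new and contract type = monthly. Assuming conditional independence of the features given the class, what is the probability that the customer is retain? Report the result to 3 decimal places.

0.980

churn: 0.05 × 0.15 × 0.1 × (1−0.35) = 0.0004875
retain: 0.95 × 0.3 × 0.15 × (1−0.45) = 0.0235125
P(retain | x) = 0.0235125 / 0.024 ≈ 0.980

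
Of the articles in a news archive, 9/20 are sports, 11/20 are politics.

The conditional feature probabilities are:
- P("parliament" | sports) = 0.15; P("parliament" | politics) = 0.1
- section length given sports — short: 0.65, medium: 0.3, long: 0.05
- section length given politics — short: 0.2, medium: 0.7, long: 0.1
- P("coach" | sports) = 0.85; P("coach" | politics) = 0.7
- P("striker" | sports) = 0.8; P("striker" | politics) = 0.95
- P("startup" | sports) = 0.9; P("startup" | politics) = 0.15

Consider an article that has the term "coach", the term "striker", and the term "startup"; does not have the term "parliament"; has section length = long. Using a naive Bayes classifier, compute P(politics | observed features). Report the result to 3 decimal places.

0.297

sports: 0.45 × (1−0.15) × 0.05 × 0.85 × 0.8 × 0.9 = 0.0117045
politics: 0.55 × (1−0.1) × 0.1 × 0.7 × 0.95 × 0.15 = 0.004937625
P(politics | x) = 0.004937625 / 0.016642125 ≈ 0.297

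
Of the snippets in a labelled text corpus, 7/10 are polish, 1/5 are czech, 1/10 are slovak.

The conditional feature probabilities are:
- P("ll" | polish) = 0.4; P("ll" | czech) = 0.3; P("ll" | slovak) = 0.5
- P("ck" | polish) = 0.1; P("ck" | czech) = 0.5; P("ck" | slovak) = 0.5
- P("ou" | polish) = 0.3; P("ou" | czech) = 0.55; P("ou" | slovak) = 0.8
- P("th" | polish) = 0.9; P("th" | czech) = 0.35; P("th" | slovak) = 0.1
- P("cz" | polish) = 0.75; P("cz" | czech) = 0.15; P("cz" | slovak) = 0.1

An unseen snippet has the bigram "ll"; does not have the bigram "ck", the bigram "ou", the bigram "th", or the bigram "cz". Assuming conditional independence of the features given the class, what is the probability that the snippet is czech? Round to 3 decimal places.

0.469

polish: 0.7 × 0.4 × (1−0.1) × (1−0.3) × (1−0.9) × (1−0.75) = 0.00441
czech: 0.2 × 0.3 × (1−0.5) × (1−0.55) × (1−0.35) × (1−0.15) = 0.00745875
slovak: 0.1 × 0.5 × (1−0.5) × (1−0.8) × (1−0.1) × (1−0.1) = 0.00405
P(czech | x) = 0.00745875 / 0.01591875 ≈ 0.469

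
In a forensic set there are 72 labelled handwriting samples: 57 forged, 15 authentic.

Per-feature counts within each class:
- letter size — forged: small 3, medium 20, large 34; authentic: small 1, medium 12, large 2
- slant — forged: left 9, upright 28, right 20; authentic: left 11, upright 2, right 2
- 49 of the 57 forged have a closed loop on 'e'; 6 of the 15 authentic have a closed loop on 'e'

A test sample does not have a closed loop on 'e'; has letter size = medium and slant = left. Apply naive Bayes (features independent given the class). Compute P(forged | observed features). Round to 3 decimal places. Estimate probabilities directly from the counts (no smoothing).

forged: (57/72) × (20/57) × (9/57) × (8/57) ≈ 0.00615574
authentic: (15/72) × (12/15) × (11/15) × (9/15) ≈ 0.0733333
P(forged | x) = 0.00615574 / 0.07948904 ≈ 0.077

0.077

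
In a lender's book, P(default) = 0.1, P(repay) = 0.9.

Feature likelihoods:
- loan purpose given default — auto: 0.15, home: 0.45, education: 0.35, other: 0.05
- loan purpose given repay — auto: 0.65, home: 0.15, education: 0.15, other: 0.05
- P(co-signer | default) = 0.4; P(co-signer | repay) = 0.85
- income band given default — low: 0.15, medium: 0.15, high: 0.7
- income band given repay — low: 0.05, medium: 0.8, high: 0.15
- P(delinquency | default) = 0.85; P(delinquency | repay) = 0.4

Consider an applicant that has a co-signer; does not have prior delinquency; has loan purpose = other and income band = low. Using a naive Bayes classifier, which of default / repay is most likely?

default: 0.1 × 0.05 × 0.4 × 0.15 × (1−0.85) = 0.000045
repay: 0.9 × 0.05 × 0.85 × 0.05 × (1−0.4) = 0.0011475
Highest score → repay.

repay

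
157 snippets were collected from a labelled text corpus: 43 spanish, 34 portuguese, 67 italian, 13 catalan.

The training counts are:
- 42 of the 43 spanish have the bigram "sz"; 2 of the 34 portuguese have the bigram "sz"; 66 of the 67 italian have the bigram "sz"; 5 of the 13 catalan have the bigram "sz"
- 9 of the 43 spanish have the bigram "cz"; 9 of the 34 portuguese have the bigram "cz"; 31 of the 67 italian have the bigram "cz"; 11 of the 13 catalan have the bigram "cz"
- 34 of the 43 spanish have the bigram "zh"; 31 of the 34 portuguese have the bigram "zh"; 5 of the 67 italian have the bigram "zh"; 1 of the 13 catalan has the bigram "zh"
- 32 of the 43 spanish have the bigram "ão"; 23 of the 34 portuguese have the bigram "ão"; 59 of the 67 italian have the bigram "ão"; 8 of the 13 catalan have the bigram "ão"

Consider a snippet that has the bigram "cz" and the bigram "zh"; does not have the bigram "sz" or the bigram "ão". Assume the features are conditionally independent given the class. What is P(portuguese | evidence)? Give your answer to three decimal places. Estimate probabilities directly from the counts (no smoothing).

0.910

spanish: (43/157) × (1/43) × (9/43) × (34/43) × (11/43) ≈ 0.000269655
portuguese: (34/157) × (32/34) × (9/34) × (31/34) × (11/34) ≈ 0.0159151
italian: (67/157) × (1/67) × (31/67) × (5/67) × (8/67) ≈ 0.0000262602
catalan: (13/157) × (8/13) × (11/13) × (1/13) × (5/13) ≈ 0.00127562
P(portuguese | x) = 0.0159151 / 0.0174866352 ≈ 0.910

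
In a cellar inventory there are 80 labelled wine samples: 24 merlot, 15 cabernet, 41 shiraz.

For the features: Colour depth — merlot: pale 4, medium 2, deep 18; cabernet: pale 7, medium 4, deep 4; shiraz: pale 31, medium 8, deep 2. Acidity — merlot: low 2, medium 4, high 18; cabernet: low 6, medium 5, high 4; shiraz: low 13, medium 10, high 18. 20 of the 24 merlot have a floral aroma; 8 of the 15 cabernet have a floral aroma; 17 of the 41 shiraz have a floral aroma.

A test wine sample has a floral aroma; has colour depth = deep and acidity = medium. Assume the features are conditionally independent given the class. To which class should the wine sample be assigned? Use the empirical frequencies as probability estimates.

merlot

merlot: (24/80) × (18/24) × (4/24) × (20/24) = 0.03125
cabernet: (15/80) × (4/15) × (5/15) × (8/15) ≈ 0.00888889
shiraz: (41/80) × (2/41) × (10/41) × (17/41) ≈ 0.00252826
Highest score → merlot.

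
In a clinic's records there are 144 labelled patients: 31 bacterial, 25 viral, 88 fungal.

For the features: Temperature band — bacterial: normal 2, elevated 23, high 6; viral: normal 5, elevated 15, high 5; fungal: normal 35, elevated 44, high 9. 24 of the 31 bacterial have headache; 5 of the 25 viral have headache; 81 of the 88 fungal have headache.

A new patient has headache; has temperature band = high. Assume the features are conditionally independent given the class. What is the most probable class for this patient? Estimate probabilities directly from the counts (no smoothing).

bacterial: (31/144) × (6/31) × (24/31) ≈ 0.0322581
viral: (25/144) × (5/25) × (5/25) ≈ 0.00694444
fungal: (88/144) × (9/88) × (81/88) ≈ 0.0575284
Highest score → fungal.

fungal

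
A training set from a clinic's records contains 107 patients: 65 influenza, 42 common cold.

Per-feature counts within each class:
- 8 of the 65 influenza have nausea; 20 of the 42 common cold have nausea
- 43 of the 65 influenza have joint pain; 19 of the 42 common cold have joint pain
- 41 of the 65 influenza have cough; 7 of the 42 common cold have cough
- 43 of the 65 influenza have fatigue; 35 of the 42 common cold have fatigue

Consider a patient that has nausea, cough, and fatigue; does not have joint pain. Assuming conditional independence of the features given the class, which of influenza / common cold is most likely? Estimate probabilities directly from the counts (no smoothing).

common cold

influenza: (65/107) × (8/65) × (22/65) × (41/65) × (43/65) ≈ 0.0105594
common cold: (42/107) × (20/42) × (23/42) × (7/42) × (35/42) ≈ 0.0142165
Highest score → common cold.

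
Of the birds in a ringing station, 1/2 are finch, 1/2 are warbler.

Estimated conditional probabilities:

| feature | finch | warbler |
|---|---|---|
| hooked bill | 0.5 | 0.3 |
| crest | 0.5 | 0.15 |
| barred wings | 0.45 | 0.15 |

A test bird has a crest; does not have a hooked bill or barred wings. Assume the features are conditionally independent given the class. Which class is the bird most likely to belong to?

finch

finch: 0.5 × (1−0.5) × 0.5 × (1−0.45) = 0.06875
warbler: 0.5 × (1−0.3) × 0.15 × (1−0.15) = 0.044625
Highest score → finch.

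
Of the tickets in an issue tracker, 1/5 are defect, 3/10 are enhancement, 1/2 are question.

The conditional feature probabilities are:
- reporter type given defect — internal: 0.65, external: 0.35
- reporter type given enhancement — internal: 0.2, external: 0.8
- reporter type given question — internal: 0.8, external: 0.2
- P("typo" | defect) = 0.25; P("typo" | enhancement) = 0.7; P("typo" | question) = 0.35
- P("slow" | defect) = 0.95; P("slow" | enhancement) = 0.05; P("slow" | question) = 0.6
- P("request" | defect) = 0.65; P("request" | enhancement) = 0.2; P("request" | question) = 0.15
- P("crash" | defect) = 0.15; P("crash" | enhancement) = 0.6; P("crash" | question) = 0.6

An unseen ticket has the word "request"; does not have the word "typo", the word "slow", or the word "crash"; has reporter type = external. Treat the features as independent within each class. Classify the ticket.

enhancement

defect: 0.2 × 0.35 × (1−0.25) × (1−0.95) × 0.65 × (1−0.15) = 0.0014503125
enhancement: 0.3 × 0.8 × (1−0.7) × (1−0.05) × 0.2 × (1−0.6) = 0.005472
question: 0.5 × 0.2 × (1−0.35) × (1−0.6) × 0.15 × (1−0.6) = 0.00156
Highest score → enhancement.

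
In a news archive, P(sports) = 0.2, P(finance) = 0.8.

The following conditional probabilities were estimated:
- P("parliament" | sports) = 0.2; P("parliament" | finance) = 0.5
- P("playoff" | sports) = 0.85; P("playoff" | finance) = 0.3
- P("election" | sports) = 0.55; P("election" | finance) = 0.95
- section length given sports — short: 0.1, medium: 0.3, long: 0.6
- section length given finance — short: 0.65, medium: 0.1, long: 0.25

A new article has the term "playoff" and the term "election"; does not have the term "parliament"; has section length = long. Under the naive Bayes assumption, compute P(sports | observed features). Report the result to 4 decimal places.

sports: 0.2 × (1−0.2) × 0.85 × 0.55 × 0.6 = 0.04488
finance: 0.8 × (1−0.5) × 0.3 × 0.95 × 0.25 = 0.0285
P(sports | x) = 0.04488 / 0.07338 ≈ 0.6116

0.6116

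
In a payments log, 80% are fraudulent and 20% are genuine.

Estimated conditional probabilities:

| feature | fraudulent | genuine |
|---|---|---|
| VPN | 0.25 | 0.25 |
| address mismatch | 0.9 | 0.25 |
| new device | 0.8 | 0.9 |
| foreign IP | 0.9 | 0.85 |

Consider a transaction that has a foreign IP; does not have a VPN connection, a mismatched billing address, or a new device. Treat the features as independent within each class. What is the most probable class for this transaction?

fraudulent: 0.8 × (1−0.25) × (1−0.9) × (1−0.8) × 0.9 = 0.0108
genuine: 0.2 × (1−0.25) × (1−0.25) × (1−0.9) × 0.85 = 0.0095625
Highest score → fraudulent.

fraudulent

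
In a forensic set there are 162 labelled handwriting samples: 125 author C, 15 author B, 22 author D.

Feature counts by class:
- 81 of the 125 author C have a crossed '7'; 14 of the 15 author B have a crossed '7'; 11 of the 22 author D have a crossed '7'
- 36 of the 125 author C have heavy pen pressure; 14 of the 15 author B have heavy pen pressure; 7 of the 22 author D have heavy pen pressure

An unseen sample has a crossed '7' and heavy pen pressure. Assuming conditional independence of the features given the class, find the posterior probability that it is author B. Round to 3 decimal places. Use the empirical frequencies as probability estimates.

author C: (125/162) × (81/125) × (36/125) = 0.144
author B: (15/162) × (14/15) × (14/15) ≈ 0.0806584
author D: (22/162) × (11/22) × (7/22) ≈ 0.0216049
P(author B | x) = 0.0806584 / 0.2462633 ≈ 0.328

0.328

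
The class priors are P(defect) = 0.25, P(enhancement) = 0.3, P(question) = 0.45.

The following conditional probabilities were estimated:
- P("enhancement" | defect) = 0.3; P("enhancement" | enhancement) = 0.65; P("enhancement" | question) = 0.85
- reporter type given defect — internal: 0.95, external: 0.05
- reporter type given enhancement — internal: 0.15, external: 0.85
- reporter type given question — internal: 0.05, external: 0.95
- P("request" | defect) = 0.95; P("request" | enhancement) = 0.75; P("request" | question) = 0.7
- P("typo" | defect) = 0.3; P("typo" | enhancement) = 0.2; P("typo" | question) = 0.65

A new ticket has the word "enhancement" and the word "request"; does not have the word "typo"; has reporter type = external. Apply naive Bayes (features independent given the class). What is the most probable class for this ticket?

defect: 0.25 × 0.3 × 0.05 × 0.95 × (1−0.3) = 0.00249375
enhancement: 0.3 × 0.65 × 0.85 × 0.75 × (1−0.2) = 0.09945
question: 0.45 × 0.85 × 0.95 × 0.7 × (1−0.65) = 0.089026875
Highest score → enhancement.

enhancement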